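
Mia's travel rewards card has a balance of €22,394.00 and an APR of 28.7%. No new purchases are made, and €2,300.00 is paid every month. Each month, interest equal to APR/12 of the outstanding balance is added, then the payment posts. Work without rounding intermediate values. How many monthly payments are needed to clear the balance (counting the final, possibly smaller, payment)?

12 months

Monthly rate r = 28.7%/12 = 2.39167% = 0.0239167.
Recurrence: B ← B·(1+r) − €2,300.00.
Month 1: interest €535.59; balance after payment €20,629.59.
Month 2: interest €493.39; balance after payment €18,822.98.
Closed form: n = −ln(1 − rB₀/P)/ln(1+r) = −ln(0.76713)/ln(1.02392) ≈ 11.216, so the balance reaches zero during payment 12.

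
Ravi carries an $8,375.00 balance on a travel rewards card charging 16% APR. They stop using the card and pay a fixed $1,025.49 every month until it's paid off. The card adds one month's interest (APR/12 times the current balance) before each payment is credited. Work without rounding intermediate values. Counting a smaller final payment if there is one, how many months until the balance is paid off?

Monthly rate r = 16%/12 = 1.33333% = 0.0133333.
Recurrence: B ← B·(1+r) − $1,025.49.
Month 1: interest $111.67; balance after payment $7,461.18.
Month 2: interest $99.48; balance after payment $6,535.17.
Closed form: n = −ln(1 − rB₀/P)/ln(1+r) = −ln(0.89111)/ln(1.01333) ≈ 8.704, so the balance reaches zero during payment 9.

9 months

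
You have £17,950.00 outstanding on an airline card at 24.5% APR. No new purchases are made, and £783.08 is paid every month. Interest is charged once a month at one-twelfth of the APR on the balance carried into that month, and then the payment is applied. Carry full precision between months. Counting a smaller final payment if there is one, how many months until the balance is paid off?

Monthly rate r = 24.5%/12 = 2.04167% = 0.0204167.
Recurrence: B ← B·(1+r) − £783.08.
Month 1: interest £366.48; balance after payment £17,533.40.
Month 2: interest £357.97; balance after payment £17,108.29.
Closed form: n = −ln(1 − rB₀/P)/ln(1+r) = −ln(0.532)/ln(1.02042) ≈ 31.226, so the balance reaches zero during payment 32.

32 payments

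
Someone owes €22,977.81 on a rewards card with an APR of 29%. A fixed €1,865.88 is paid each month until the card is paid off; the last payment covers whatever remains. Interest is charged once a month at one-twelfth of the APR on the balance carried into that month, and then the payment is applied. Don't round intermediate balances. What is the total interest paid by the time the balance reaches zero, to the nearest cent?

€4,628.94

Monthly rate r = 29%/12 = 2.41667% = 0.0241667.
Payoff takes n = ⌈−ln(1 − rB₀/P)/ln(1+r)⌉ = ⌈14.794⌉ = 15 payments; the last is €1,484.43.
Total paid = 14·€1,865.88 + €1,484.43 = €27,606.75.
Total interest = total paid − principal = €27,606.75 − €22,977.81 = €4,628.94.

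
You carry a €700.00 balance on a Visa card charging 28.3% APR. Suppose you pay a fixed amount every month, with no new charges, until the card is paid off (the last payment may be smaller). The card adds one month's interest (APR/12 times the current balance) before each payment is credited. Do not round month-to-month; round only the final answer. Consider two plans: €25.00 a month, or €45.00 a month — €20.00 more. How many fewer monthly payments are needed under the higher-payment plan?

Monthly rate r = 28.3%/12 = 2.35833% = 0.0235833.
At €25.00/mo: n = ⌈−ln(1 − rB₀/P)/ln(1+r)⌉ = 47 payments (last €8.16); total interest = total paid − €700.00 = €458.16.
At €45.00/mo: 20 payments (last €27.48); total interest €182.48.
Payments saved = 47 − 20 = 27.

27 fewer payments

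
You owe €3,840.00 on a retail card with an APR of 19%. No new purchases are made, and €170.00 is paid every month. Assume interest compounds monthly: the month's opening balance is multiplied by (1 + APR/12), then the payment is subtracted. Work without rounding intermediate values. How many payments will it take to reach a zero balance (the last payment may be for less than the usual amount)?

29 months

Monthly rate r = 19%/12 = 1.58333% = 0.0158333.
Recurrence: B ← B·(1+r) − €170.00.
Month 1: interest €60.80; balance after payment €3,730.80.
Month 2: interest €59.07; balance after payment €3,619.87.
Closed form: n = −ln(1 − rB₀/P)/ln(1+r) = −ln(0.64235)/ln(1.01583) ≈ 28.176, so the balance reaches zero during payment 29.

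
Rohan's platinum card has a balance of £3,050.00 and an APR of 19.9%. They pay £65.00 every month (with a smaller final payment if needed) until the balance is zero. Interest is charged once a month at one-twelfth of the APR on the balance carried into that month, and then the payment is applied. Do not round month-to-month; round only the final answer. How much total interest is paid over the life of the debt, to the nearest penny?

Monthly rate r = 19.9%/12 = 1.65833% = 0.0165833.
Payoff takes n = ⌈−ln(1 − rB₀/P)/ln(1+r)⌉ = ⌈91.548⌉ = 92 payments; the last is £35.72.
Total paid = 91·£65.00 + £35.72 = £5,950.72.
Total interest = total paid − principal = £5,950.72 − £3,050.00 = £2,900.72.

£2,900.72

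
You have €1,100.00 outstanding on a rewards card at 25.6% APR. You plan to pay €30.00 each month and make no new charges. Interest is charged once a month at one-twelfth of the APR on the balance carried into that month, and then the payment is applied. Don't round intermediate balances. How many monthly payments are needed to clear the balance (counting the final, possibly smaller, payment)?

73 payments

Monthly rate r = 25.6%/12 = 2.13333% = 0.0213333.
Recurrence: B ← B·(1+r) − €30.00.
Month 1: interest €23.47; balance after payment €1,093.47.
Month 2: interest €23.33; balance after payment €1,086.79.
Closed form: n = −ln(1 − rB₀/P)/ln(1+r) = −ln(0.21778)/ln(1.02133) ≈ 72.210, so the balance reaches zero during payment 73.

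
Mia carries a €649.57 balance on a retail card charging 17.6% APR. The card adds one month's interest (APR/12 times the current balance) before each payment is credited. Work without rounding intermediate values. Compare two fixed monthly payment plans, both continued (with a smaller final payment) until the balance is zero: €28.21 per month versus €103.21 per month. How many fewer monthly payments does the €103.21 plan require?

22 fewer payments

Monthly rate r = 17.6%/12 = 1.46667% = 0.0146667.
At €28.21/mo: n = ⌈−ln(1 − rB₀/P)/ln(1+r)⌉ = 29 payments (last €8.53); total interest = total paid − €649.57 = €148.84.
At €103.21/mo: 7 payments (last €67.43); total interest €37.12.
Payments saved = 29 − 7 = 22.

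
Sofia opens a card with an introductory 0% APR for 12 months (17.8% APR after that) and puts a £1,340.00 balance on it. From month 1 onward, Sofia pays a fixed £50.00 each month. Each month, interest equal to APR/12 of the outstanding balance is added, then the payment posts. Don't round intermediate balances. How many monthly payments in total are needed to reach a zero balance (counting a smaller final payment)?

Promo months 1–12 at r₀ = 0%/12 = 0; months 13+ at r₁ = 17.8%/12 = 0.0148333.
After month 12 (no interest yet): B = £1,340.00 − 12·£50.00 = £740.00.
Then at r₁ with £50.00/mo: n₂ = −ln(1 − r₁·B/P)/ln(1+r₁) ≈ 16.83 → 17 more payments.

29 months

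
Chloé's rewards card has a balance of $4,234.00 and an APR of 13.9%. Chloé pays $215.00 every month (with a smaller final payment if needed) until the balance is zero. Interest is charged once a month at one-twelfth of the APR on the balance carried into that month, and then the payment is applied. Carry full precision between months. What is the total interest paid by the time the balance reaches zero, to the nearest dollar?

Monthly rate r = 13.9%/12 = 1.15833% = 0.0115833.
Payoff takes n = ⌈−ln(1 − rB₀/P)/ln(1+r)⌉ = ⌈22.482⌉ = 23 payments; the last is $103.84.
Total paid = 22·$215.00 + $103.84 = $4,833.84.
Total interest = total paid − principal = $4,833.84 − $4,234.00 = $599.84.

$600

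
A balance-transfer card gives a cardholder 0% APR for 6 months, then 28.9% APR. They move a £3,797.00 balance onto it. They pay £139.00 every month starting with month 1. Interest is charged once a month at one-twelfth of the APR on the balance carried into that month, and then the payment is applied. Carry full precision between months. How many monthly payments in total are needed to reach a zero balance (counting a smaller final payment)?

Promo months 1–6 at r₀ = 0%/12 = 0; months 7+ at r₁ = 28.9%/12 = 0.0240833.
After month 6 (no interest yet): B = £3,797.00 − 6·£139.00 = £2,963.00.
Then at r₁ with £139.00/mo: n₂ = −ln(1 − r₁·B/P)/ln(1+r₁) ≈ 30.27 → 31 more payments.

37 months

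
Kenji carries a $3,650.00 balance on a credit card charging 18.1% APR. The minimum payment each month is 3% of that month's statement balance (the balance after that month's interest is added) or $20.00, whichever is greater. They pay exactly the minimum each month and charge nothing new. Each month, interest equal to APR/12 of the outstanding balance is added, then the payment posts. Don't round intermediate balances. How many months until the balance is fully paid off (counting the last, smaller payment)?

Monthly rate r = 18.1%/12 = 1.50833% = 0.0150833.
While 3% of the post-interest balance exceeds $20.00, each month B ← (B·(1+r))·(1 − 0.03), i.e. B shrinks by the factor (1+r)·0.97 = 0.98463.
This holds for months 1–111. Entering month 112 the balance is $654.10; 3% of the post-interest balance is now below $20.00, so the flat $20.00 minimum applies from here.
From month 112 a fixed $20.00 at rate r clears $654.10 in 46 more payments. Total: 111 + 46 = 157 months.

157 months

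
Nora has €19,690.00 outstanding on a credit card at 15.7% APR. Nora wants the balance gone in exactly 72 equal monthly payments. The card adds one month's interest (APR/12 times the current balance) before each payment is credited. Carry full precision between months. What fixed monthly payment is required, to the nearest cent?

Monthly rate r = 15.7%/12 = 1.30833% = 0.0130833.
Level-payment amortization: P = B₀·r / (1 − (1+r)^(−n)) = 19690.00·0.0130833 / (1 − 1.01308^(−72)).
Denominator 1 − (1+r)^(−72) = 0.607763763.
P = 257.611 / 0.607763763 ≈ 423.87.

€423.87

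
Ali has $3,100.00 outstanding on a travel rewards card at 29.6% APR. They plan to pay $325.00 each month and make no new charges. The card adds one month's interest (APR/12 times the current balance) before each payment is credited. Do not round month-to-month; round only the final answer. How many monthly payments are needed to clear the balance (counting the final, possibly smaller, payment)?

Monthly rate r = 29.6%/12 = 2.46667% = 0.0246667.
Recurrence: B ← B·(1+r) − $325.00.
Month 1: interest $76.47; balance after payment $2,851.47.
Month 2: interest $70.34; balance after payment $2,596.80.
Closed form: n = −ln(1 − rB₀/P)/ln(1+r) = −ln(0.76472)/ln(1.02467) ≈ 11.009, so the balance reaches zero during payment 12.

12 payments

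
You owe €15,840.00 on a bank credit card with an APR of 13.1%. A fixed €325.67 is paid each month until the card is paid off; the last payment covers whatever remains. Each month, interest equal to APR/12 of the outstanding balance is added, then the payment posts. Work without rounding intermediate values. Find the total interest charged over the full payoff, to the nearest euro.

Monthly rate r = 13.1%/12 = 1.09167% = 0.0109167.
Payoff takes n = ⌈−ln(1 − rB₀/P)/ln(1+r)⌉ = ⌈69.729⌉ = 70 payments; the last is €237.72.
Total paid = 69·€325.67 + €237.72 = €22,708.95.
Total interest = total paid − principal = €22,708.95 − €15,840.00 = €6,868.95.

€6,869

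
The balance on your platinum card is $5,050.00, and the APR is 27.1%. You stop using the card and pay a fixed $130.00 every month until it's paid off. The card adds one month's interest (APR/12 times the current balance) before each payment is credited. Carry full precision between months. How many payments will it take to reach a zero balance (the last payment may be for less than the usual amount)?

Monthly rate r = 27.1%/12 = 2.25833% = 0.0225833.
Recurrence: B ← B·(1+r) − $130.00.
Month 1: interest $114.05; balance after payment $5,034.05.
Month 2: interest $113.69; balance after payment $5,017.73.
Closed form: n = −ln(1 − rB₀/P)/ln(1+r) = −ln(0.12272)/ln(1.02258) ≈ 93.937, so the balance reaches zero during payment 94.

94 payments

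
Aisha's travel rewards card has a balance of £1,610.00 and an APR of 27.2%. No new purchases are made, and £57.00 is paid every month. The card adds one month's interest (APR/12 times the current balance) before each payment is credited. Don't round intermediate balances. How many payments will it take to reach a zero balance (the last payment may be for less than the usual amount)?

46 months

Monthly rate r = 27.2%/12 = 2.26667% = 0.0226667.
Recurrence: B ← B·(1+r) − £57.00.
Month 1: interest £36.49; balance after payment £1,589.49.
Month 2: interest £36.03; balance after payment £1,568.52.
Closed form: n = −ln(1 − rB₀/P)/ln(1+r) = −ln(0.35977)/ln(1.02267) ≈ 45.611, so the balance reaches zero during payment 46.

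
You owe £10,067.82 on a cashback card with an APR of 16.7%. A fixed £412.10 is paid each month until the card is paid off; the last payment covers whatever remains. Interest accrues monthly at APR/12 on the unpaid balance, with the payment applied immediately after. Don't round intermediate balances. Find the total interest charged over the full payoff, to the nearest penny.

Monthly rate r = 16.7%/12 = 1.39167% = 0.0139167.
Payoff takes n = ⌈−ln(1 − rB₀/P)/ln(1+r)⌉ = ⌈30.064⌉ = 31 payments; the last is £26.44.
Total paid = 30·£412.10 + £26.44 = £12,389.44.
Total interest = total paid − principal = £12,389.44 − £10,067.82 = £2,321.62.

£2,321.62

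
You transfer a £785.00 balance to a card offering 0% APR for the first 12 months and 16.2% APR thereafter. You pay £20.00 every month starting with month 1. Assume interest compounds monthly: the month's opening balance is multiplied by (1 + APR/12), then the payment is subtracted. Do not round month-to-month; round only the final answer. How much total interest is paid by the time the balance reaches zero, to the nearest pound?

£139

Promo months 1–12 at r₀ = 0%/12 = 0; months 13+ at r₁ = 16.2%/12 = 0.0135.
After month 12 (no interest yet): B = £785.00 − 12·£20.00 = £545.00.
Then at r₁ with £20.00/mo: n₂ = −ln(1 − r₁·B/P)/ln(1+r₁) ≈ 34.20 → 35 more payments.
Total paid = 46·£20.00 + £4.11 = £924.11; interest = £924.11 − £785.00 = £139.11.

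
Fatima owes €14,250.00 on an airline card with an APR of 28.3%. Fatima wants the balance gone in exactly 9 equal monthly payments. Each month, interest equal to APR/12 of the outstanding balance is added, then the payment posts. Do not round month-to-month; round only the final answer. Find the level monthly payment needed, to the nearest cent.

€1,775.83

Monthly rate r = 28.3%/12 = 2.35833% = 0.0235833.
Level-payment amortization: P = B₀·r / (1 − (1+r)^(−n)) = 14250.00·0.0235833 / (1 − 1.02358^(−9)).
Denominator 1 − (1+r)^(−9) = 0.189242177.
P = 336.062 / 0.189242177 ≈ 1775.83.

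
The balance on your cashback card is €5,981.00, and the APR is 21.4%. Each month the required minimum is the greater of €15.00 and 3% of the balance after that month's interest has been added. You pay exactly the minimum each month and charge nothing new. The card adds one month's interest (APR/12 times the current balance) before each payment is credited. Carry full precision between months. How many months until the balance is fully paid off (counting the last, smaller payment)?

Monthly rate r = 21.4%/12 = 1.78333% = 0.0178333.
While 3% of the post-interest balance exceeds €15.00, each month B ← (B·(1+r))·(1 − 0.03), i.e. B shrinks by the factor (1+r)·0.97 = 0.9873.
This holds for months 1–196. Entering month 197 the balance is €488.27; 3% of the post-interest balance is now below €15.00, so the flat €15.00 minimum applies from here.
From month 197 a fixed €15.00 at rate r clears €488.27 in 50 more payments. Total: 196 + 50 = 246 months.

246 months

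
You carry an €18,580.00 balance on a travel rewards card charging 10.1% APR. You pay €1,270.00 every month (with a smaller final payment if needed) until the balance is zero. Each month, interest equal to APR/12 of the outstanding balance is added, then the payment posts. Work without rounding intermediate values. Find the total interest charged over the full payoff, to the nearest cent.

Monthly rate r = 10.1%/12 = 0.841667% = 0.00841667.
Payoff takes n = ⌈−ln(1 − rB₀/P)/ln(1+r)⌉ = ⌈15.678⌉ = 16 payments; the last is €861.94.
Total paid = 15·€1,270.00 + €861.94 = €19,911.94.
Total interest = total paid − principal = €19,911.94 − €18,580.00 = €1,331.94.

€1,331.94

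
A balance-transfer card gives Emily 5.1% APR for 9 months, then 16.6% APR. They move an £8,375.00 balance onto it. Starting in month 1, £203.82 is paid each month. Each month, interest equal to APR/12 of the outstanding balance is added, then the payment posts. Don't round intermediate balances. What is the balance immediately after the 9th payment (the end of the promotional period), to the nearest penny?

Promo months 1–9 at r₀ = 5.1%/12 = 0.00425; months 10+ at r₁ = 16.6%/12 = 0.0138333.
After month 9: iterate B ← B·(1+r₀) − £203.82 for 9 months → £6,834.97.

£6,834.97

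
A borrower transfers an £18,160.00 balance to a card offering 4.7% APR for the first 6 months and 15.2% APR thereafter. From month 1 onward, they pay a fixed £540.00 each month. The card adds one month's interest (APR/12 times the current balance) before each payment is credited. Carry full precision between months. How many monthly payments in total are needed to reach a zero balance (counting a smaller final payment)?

Promo months 1–6 at r₀ = 4.7%/12 = 0.00391667; months 7+ at r₁ = 15.2%/12 = 0.0126667.
After month 6: iterate B ← B·(1+r₀) − £540.00 for 6 months → £15,319.07.
Then at r₁ with £540.00/mo: n₂ = −ln(1 − r₁·B/P)/ln(1+r₁) ≈ 35.37 → 36 more payments.

42 payments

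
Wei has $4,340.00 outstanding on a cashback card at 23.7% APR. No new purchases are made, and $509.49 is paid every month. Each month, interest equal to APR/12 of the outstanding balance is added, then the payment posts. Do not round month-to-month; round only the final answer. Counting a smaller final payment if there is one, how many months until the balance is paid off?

Monthly rate r = 23.7%/12 = 1.975% = 0.01975.
Recurrence: B ← B·(1+r) − $509.49.
Month 1: interest $85.72; balance after payment $3,916.23.
Month 2: interest $77.35; balance after payment $3,484.08.
Closed form: n = −ln(1 − rB₀/P)/ln(1+r) = −ln(0.83176)/ln(1.01975) ≈ 9.419, so the balance reaches zero during payment 10.

10 months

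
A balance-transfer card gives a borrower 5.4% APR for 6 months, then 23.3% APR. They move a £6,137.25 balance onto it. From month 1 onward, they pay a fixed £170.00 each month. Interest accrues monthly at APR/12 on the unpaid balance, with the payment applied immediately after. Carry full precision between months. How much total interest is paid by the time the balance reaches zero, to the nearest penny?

£3,033.73

Promo months 1–6 at r₀ = 5.4%/12 = 0.0045; months 7+ at r₁ = 23.3%/12 = 0.0194167.
After month 6: iterate B ← B·(1+r₀) − £170.00 for 6 months → £5,273.29.
Then at r₁ with £170.00/mo: n₂ = −ln(1 − r₁·B/P)/ln(1+r₁) ≈ 47.95 → 48 more payments.
Total paid = 53·£170.00 + £160.98 = £9,170.98; interest = £9,170.98 − £6,137.25 = £3,033.73.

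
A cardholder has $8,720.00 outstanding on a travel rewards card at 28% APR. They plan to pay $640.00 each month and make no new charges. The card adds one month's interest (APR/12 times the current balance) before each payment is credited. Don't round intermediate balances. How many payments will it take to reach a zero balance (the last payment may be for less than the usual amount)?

17 payments

Monthly rate r = 28%/12 = 2.33333% = 0.0233333.
Recurrence: B ← B·(1+r) − $640.00.
Month 1: interest $203.47; balance after payment $8,283.47.
Month 2: interest $193.28; balance after payment $7,836.75.
Closed form: n = −ln(1 − rB₀/P)/ln(1+r) = −ln(0.68208)/ln(1.02333) ≈ 16.588, so the balance reaches zero during payment 17.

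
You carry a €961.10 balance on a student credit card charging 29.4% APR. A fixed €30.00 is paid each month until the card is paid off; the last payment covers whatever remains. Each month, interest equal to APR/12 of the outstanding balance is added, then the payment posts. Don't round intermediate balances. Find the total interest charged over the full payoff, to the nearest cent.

€943.55

Monthly rate r = 29.4%/12 = 2.45% = 0.0245.
Payoff takes n = ⌈−ln(1 − rB₀/P)/ln(1+r)⌉ = ⌈63.485⌉ = 64 payments; the last is €14.65.
Total paid = 63·€30.00 + €14.65 = €1,904.65.
Total interest = total paid − principal = €1,904.65 − €961.10 = €943.55.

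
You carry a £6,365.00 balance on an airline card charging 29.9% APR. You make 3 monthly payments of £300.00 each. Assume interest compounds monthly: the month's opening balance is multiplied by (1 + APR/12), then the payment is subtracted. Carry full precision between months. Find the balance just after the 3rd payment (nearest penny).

£5,930.13

Monthly rate r = 29.9%/12 = 2.49167% = 0.0249167.
Each month: B ← B·(1+r) − £300.00.
Month 1: interest £158.59; balance after payment £6,223.59.
Month 2: interest £155.07; balance after payment £6,078.67.
Month 3: interest £151.46; balance after payment £5,930.13.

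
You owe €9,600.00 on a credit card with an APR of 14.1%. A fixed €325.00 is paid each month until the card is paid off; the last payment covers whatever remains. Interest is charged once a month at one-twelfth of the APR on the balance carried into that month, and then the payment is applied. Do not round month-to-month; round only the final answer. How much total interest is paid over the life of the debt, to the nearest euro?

€2,261

Monthly rate r = 14.1%/12 = 1.175% = 0.01175.
Payoff takes n = ⌈−ln(1 − rB₀/P)/ln(1+r)⌉ = ⌈36.493⌉ = 37 payments; the last is €160.78.
Total paid = 36·€325.00 + €160.78 = €11,860.78.
Total interest = total paid − principal = €11,860.78 − €9,600.00 = €2,260.78.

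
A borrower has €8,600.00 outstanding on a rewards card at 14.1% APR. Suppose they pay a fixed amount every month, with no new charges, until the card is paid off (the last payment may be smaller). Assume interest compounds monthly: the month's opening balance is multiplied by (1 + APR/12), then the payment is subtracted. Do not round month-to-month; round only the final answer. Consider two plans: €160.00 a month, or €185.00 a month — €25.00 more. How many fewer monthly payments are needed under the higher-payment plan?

18 fewer payments

Monthly rate r = 14.1%/12 = 1.175% = 0.01175.
At €160.00/mo: n = ⌈−ln(1 − rB₀/P)/ln(1+r)⌉ = 86 payments (last €76.34); total interest = total paid − €8,600.00 = €5,076.34.
At €185.00/mo: 68 payments (last €118.61); total interest €3,913.61.
Payments saved = 86 − 68 = 18.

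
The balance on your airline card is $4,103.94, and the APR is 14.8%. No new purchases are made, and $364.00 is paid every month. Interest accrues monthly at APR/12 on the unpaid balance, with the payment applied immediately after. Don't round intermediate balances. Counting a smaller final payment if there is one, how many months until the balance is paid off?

Monthly rate r = 14.8%/12 = 1.23333% = 0.0123333.
Recurrence: B ← B·(1+r) − $364.00.
Month 1: interest $50.62; balance after payment $3,790.56.
Month 2: interest $46.75; balance after payment $3,473.31.
Closed form: n = −ln(1 − rB₀/P)/ln(1+r) = −ln(0.86095)/ln(1.01233) ≈ 12.214, so the balance reaches zero during payment 13.

13 payments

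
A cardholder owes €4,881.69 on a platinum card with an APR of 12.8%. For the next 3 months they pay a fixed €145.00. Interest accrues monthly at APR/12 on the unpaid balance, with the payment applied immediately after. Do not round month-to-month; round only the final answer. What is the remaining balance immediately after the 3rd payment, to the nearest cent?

€4,599.92

Monthly rate r = 12.8%/12 = 1.06667% = 0.0106667.
Each month: B ← B·(1+r) − €145.00.
Month 1: interest €52.07; balance after payment €4,788.76.
Month 2: interest €51.08; balance after payment €4,694.84.
Month 3: interest €50.08; balance after payment €4,599.92.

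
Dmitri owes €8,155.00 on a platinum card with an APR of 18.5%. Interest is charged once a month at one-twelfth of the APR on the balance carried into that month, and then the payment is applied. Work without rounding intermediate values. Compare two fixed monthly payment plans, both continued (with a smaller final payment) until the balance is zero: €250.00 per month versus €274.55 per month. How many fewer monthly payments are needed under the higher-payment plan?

5 fewer payments

Monthly rate r = 18.5%/12 = 1.54167% = 0.0154167.
At €250.00/mo: n = ⌈−ln(1 − rB₀/P)/ln(1+r)⌉ = 46 payments (last €171.84); total interest = total paid − €8,155.00 = €3,266.84.
At €274.55/mo: 41 payments (last €6.99); total interest €2,833.99.
Payments saved = 46 − 41 = 5.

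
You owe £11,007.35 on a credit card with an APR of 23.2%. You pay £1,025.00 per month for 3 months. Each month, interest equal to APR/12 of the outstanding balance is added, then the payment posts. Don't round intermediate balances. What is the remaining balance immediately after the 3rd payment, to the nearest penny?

£8,523.37

Monthly rate r = 23.2%/12 = 1.93333% = 0.0193333.
Each month: B ← B·(1+r) − £1,025.00.
Month 1: interest £212.81; balance after payment £10,195.16.
Month 2: interest £197.11; balance after payment £9,367.27.
Month 3: interest £181.10; balance after payment £8,523.37.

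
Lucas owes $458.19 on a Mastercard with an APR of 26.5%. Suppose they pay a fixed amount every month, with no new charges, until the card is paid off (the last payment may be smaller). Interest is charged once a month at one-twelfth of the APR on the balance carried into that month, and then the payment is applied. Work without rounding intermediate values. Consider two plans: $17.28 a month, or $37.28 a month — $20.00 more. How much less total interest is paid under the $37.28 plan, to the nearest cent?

$156.31

Monthly rate r = 26.5%/12 = 2.20833% = 0.0220833.
At $17.28/mo: n = ⌈−ln(1 − rB₀/P)/ln(1+r)⌉ = 41 payments (last $5.65); total interest = total paid − $458.19 = $238.66.
At $37.28/mo: 15 payments (last $18.62); total interest $82.35.
Interest saved = $238.66 − $82.35 = $156.31.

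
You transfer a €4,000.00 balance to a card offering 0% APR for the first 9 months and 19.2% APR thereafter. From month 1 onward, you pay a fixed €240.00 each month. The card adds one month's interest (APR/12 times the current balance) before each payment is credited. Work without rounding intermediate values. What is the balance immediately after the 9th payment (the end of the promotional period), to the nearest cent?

Promo months 1–9 at r₀ = 0%/12 = 0; months 10+ at r₁ = 19.2%/12 = 0.016.
After month 9 (no interest yet): B = €4,000.00 − 9·€240.00 = €1,840.00.

€1,840.00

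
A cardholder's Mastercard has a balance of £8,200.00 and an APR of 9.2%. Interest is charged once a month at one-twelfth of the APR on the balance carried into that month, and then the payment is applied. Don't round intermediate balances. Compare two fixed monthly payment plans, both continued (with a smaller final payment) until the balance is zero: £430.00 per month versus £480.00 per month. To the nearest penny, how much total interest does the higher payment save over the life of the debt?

£76.30

Monthly rate r = 9.2%/12 = 0.766667% = 0.00766667.
At £430.00/mo: n = ⌈−ln(1 − rB₀/P)/ln(1+r)⌉ = 21 payments (last £299.40); total interest = total paid − £8,200.00 = £699.40.
At £480.00/mo: 19 payments (last £183.10); total interest £623.10.
Interest saved = £699.40 − £623.10 = £76.30.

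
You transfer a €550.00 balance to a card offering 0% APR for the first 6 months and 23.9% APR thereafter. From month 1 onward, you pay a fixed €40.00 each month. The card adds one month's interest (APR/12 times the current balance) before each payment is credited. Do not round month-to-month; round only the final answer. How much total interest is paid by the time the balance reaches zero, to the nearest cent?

€30.15

Promo months 1–6 at r₀ = 0%/12 = 0; months 7+ at r₁ = 23.9%/12 = 0.0199167.
After month 6 (no interest yet): B = €550.00 − 6·€40.00 = €310.00.
Then at r₁ with €40.00/mo: n₂ = −ln(1 − r₁·B/P)/ln(1+r₁) ≈ 8.50 → 9 more payments.
Total paid = 14·€40.00 + €20.15 = €580.15; interest = €580.15 − €550.00 = €30.15.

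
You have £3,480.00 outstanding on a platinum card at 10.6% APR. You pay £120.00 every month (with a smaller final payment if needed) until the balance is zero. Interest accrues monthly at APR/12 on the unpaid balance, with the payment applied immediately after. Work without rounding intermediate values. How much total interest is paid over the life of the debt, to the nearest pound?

£558

Monthly rate r = 10.6%/12 = 0.883333% = 0.00883333.
Payoff takes n = ⌈−ln(1 − rB₀/P)/ln(1+r)⌉ = ⌈33.650⌉ = 34 payments; the last is £78.14.
Total paid = 33·£120.00 + £78.14 = £4,038.14.
Total interest = total paid − principal = £4,038.14 − £3,480.00 = £558.14.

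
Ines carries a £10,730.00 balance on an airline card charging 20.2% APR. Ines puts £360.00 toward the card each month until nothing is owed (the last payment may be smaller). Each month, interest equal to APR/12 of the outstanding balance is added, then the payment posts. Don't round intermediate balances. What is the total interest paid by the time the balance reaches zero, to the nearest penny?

£4,293.36

Monthly rate r = 20.2%/12 = 1.68333% = 0.0168333.
Payoff takes n = ⌈−ln(1 − rB₀/P)/ln(1+r)⌉ = ⌈41.730⌉ = 42 payments; the last is £263.36.
Total paid = 41·£360.00 + £263.36 = £15,023.36.
Total interest = total paid − principal = £15,023.36 − £10,730.00 = £4,293.36.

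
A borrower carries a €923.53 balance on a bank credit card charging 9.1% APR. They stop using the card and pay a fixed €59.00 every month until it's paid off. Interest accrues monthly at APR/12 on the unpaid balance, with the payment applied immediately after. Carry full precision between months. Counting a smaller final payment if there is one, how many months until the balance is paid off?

17 months

Monthly rate r = 9.1%/12 = 0.758333% = 0.00758333.
Recurrence: B ← B·(1+r) − €59.00.
Month 1: interest €7.00; balance after payment €871.53.
Month 2: interest €6.61; balance after payment €819.14.
Closed form: n = −ln(1 − rB₀/P)/ln(1+r) = −ln(0.8813)/ln(1.00758) ≈ 16.726, so the balance reaches zero during payment 17.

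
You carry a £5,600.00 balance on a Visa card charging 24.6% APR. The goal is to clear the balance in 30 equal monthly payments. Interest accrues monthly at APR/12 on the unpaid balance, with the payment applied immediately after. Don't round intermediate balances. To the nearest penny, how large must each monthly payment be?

Monthly rate r = 24.6%/12 = 2.05% = 0.0205.
Level-payment amortization: P = B₀·r / (1 − (1+r)^(−n)) = 5600.00·0.0205 / (1 − 1.0205^(−30)).
Denominator 1 − (1+r)^(−30) = 0.455986436.
P = 114.8 / 0.455986436 ≈ 251.76.

£251.76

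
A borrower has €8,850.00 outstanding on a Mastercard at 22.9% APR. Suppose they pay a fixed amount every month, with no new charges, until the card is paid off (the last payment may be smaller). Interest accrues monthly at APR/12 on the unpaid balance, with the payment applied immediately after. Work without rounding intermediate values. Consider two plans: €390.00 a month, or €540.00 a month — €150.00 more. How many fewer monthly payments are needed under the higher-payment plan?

Monthly rate r = 22.9%/12 = 1.90833% = 0.0190833.
At €390.00/mo: n = ⌈−ln(1 − rB₀/P)/ln(1+r)⌉ = 31 payments (last €7.69); total interest = total paid − €8,850.00 = €2,857.69.
At €540.00/mo: 20 payments (last €454.79); total interest €1,864.79.
Payments saved = 31 − 20 = 11.

11 fewer payments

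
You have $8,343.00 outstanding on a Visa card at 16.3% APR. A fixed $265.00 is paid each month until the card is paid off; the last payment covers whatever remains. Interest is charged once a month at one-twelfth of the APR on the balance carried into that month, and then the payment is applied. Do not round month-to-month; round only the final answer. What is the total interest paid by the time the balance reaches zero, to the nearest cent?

Monthly rate r = 16.3%/12 = 1.35833% = 0.0135833.
Payoff takes n = ⌈−ln(1 − rB₀/P)/ln(1+r)⌉ = ⌈41.358⌉ = 42 payments; the last is $95.21.
Total paid = 41·$265.00 + $95.21 = $10,960.21.
Total interest = total paid − principal = $10,960.21 − $8,343.00 = $2,617.21.

$2,617.21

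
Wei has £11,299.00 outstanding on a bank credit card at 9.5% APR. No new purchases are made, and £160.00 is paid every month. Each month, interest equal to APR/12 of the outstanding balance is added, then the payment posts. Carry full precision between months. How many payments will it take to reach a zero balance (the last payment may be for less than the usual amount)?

Monthly rate r = 9.5%/12 = 0.791667% = 0.00791667.
Recurrence: B ← B·(1+r) − £160.00.
Month 1: interest £89.45; balance after payment £11,228.45.
Month 2: interest £88.89; balance after payment £11,157.34.
Closed form: n = −ln(1 − rB₀/P)/ln(1+r) = −ln(0.44093)/ln(1.00792) ≈ 103.844, so the balance reaches zero during payment 104.

104 payments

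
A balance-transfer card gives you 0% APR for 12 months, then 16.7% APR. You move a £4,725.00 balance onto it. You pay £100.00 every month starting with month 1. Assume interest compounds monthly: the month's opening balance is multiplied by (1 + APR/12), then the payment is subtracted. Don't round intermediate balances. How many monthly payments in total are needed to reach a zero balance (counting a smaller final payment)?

Promo months 1–12 at r₀ = 0%/12 = 0; months 13+ at r₁ = 16.7%/12 = 0.0139167.
After month 12 (no interest yet): B = £4,725.00 − 12·£100.00 = £3,525.00.
Then at r₁ with £100.00/mo: n₂ = −ln(1 − r₁·B/P)/ln(1+r₁) ≈ 48.80 → 49 more payments.

61 payments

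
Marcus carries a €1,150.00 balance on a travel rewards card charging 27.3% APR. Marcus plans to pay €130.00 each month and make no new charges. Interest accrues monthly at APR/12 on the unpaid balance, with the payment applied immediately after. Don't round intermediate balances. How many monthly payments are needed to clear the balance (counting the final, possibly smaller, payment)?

10 months

Monthly rate r = 27.3%/12 = 2.275% = 0.02275.
Recurrence: B ← B·(1+r) − €130.00.
Month 1: interest €26.16; balance after payment €1,046.16.
Month 2: interest €23.80; balance after payment €939.96.
Closed form: n = −ln(1 − rB₀/P)/ln(1+r) = −ln(0.79875)/ln(1.02275) ≈ 9.989, so the balance reaches zero during payment 10.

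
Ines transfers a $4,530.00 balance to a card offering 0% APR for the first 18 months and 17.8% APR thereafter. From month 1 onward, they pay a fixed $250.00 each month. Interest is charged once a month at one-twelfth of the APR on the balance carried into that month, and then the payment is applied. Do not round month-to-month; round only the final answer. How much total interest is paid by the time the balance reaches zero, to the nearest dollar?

Promo months 1–18 at r₀ = 0%/12 = 0; months 19+ at r₁ = 17.8%/12 = 0.0148333.
After month 18 (no interest yet): B = $4,530.00 − 18·$250.00 = $30.00.
Then at r₁ with $250.00/mo: n₂ = −ln(1 − r₁·B/P)/ln(1+r₁) ≈ 0.12 → 1 more payments.
Total paid = 18·$250.00 + $30.45 = $4,530.45; interest = $4,530.45 − $4,530.00 = $0.45.

$0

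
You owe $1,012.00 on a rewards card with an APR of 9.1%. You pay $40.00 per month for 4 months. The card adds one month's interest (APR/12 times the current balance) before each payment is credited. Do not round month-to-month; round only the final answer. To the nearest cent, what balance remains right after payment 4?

$881.22

Monthly rate r = 9.1%/12 = 0.758333% = 0.00758333.
Each month: B ← B·(1+r) − $40.00.
Month 1: interest $7.67; balance after payment $979.67.
Month 2: interest $7.43; balance after payment $947.10.
Month 3: interest $7.18; balance after payment $914.29.
Month 4: interest $6.93; balance after payment $881.22.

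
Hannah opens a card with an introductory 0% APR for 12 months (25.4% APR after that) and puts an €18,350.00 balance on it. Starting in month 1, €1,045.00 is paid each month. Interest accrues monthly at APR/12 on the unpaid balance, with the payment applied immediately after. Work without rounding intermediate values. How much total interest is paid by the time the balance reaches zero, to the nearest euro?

€437

Promo months 1–12 at r₀ = 0%/12 = 0; months 13+ at r₁ = 25.4%/12 = 0.0211667.
After month 12 (no interest yet): B = €18,350.00 − 12·€1,045.00 = €5,810.00.
Then at r₁ with €1,045.00/mo: n₂ = −ln(1 − r₁·B/P)/ln(1+r₁) ≈ 5.98 → 6 more payments.
Total paid = 17·€1,045.00 + €1,021.73 = €18,786.73; interest = €18,786.73 − €18,350.00 = €436.73.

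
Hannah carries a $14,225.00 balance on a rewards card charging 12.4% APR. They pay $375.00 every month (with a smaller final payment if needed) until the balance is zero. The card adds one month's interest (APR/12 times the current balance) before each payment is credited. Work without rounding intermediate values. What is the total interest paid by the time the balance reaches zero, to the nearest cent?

Monthly rate r = 12.4%/12 = 1.03333% = 0.0103333.
Payoff takes n = ⌈−ln(1 − rB₀/P)/ln(1+r)⌉ = ⌈48.398⌉ = 49 payments; the last is $149.62.
Total paid = 48·$375.00 + $149.62 = $18,149.62.
Total interest = total paid − principal = $18,149.62 − $14,225.00 = $3,924.62.

$3,924.62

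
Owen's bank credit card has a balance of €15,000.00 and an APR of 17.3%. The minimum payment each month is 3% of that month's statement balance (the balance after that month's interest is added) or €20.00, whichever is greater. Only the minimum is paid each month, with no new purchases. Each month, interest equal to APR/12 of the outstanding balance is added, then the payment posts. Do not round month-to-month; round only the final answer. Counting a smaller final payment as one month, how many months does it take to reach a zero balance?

239 months

Monthly rate r = 17.3%/12 = 1.44167% = 0.0144167.
While 3% of the post-interest balance exceeds €20.00, each month B ← (B·(1+r))·(1 − 0.03), i.e. B shrinks by the factor (1+r)·0.97 = 0.98398.
This holds for months 1–194. Entering month 195 the balance is €654.31; 3% of the post-interest balance is now below €20.00, so the flat €20.00 minimum applies from here.
From month 195 a fixed €20.00 at rate r clears €654.31 in 45 more payments. Total: 194 + 45 = 239 months.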